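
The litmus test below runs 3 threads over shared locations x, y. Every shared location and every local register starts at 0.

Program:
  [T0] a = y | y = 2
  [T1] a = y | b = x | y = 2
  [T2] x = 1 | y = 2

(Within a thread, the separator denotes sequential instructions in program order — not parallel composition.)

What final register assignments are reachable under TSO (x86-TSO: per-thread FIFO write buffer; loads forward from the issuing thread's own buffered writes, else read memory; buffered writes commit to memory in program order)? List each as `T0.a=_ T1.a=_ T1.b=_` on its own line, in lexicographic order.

T0.a=0 T1.a=0 T1.b=0
T0.a=0 T1.a=0 T1.b=1
T0.a=0 T1.a=2 T1.b=0
T0.a=0 T1.a=2 T1.b=1
T0.a=2 T1.a=0 T1.b=0
T0.a=2 T1.a=0 T1.b=1
T0.a=2 T1.a=2 T1.b=1

outcome vector order: (T0.a,T1.a,T1.b)
|TSO outcomes| = 7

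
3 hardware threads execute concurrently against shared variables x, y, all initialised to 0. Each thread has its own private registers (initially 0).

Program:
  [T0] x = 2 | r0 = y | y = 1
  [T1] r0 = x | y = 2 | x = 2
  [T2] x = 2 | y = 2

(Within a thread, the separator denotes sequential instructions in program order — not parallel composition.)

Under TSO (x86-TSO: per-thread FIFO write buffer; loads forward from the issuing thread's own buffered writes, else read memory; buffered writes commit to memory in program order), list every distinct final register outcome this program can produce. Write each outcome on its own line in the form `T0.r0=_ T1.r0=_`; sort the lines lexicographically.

T0.r0=0 T1.r0=0
T0.r0=0 T1.r0=2
T0.r0=2 T1.r0=0
T0.r0=2 T1.r0=2

outcome vector order: (T0.r0,T1.r0)
|TSO outcomes| = 4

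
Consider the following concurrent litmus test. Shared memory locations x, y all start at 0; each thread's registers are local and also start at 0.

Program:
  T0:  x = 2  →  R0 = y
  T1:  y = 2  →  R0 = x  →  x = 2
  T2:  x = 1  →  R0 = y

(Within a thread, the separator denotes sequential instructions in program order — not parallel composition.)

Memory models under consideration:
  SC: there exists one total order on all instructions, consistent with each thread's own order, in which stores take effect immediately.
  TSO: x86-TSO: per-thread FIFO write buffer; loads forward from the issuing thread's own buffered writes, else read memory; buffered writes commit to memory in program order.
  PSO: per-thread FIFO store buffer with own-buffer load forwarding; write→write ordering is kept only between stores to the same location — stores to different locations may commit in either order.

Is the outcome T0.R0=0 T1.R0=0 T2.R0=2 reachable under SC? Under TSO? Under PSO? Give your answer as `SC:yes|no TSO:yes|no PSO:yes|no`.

SC:no TSO:yes PSO:yes

outcome vector order: (T0.R0,T1.R0,T2.R0)
SC (9): <0 1 0> <0 1 2> <0 2 0> <0 2 2> <2 0 2> <2 1 0> <2 1 2> <2 2 0> <2 2 2>
TSO (12): <0 0 0> <0 0 2> <0 1 0> <0 1 2> <0 2 0> <0 2 2> <2 0 0> <2 0 2> <2 1 0> <2 1 2> <2 2 0> <2 2 2>
PSO (12): <0 0 0> <0 0 2> <0 1 0> <0 1 2> <0 2 0> <0 2 2> <2 0 0> <2 0 2> <2 1 0> <2 1 2> <2 2 0> <2 2 2>
target <0 0 2> ∈ {TSO,PSO}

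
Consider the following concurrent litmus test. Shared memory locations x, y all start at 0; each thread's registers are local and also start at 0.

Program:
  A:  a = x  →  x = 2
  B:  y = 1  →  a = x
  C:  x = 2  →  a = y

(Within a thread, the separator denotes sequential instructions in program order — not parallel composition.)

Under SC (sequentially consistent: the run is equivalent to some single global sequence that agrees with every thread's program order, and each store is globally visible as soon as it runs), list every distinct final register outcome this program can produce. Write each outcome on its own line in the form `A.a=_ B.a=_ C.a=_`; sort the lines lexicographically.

A.a=0 B.a=0 C.a=1
A.a=0 B.a=2 C.a=0
A.a=0 B.a=2 C.a=1
A.a=2 B.a=0 C.a=1
A.a=2 B.a=2 C.a=0
A.a=2 B.a=2 C.a=1

outcome vector order: (A.a,B.a,C.a)
|SC outcomes| = 6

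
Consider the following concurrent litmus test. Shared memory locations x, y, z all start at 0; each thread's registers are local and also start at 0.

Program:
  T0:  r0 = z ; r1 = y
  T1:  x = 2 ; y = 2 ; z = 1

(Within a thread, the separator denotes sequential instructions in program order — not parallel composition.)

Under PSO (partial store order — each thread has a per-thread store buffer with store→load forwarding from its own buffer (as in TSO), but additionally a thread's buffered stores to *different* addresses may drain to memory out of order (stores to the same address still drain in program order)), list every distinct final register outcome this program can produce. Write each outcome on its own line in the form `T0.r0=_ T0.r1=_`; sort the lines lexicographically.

outcome vector order: (T0.r0,T0.r1)
|PSO outcomes| = 4

T0.r0=0 T0.r1=0
T0.r0=0 T0.r1=2
T0.r0=1 T0.r1=0
T0.r0=1 T0.r1=2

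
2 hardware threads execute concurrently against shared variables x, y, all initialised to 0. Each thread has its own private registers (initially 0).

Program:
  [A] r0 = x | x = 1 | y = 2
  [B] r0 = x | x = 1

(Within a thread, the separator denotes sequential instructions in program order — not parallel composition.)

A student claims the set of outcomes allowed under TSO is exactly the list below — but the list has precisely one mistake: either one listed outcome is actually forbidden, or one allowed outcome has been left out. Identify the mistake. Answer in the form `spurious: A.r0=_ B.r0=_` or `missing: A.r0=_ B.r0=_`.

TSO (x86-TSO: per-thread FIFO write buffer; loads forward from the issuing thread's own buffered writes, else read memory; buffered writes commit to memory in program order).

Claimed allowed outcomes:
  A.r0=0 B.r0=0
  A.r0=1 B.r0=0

missing: A.r0=0 B.r0=1

outcome vector order: (A.r0,B.r0)
TSO: 3 outcomes — {00; 01; 10}
TSO∖claimed = {01}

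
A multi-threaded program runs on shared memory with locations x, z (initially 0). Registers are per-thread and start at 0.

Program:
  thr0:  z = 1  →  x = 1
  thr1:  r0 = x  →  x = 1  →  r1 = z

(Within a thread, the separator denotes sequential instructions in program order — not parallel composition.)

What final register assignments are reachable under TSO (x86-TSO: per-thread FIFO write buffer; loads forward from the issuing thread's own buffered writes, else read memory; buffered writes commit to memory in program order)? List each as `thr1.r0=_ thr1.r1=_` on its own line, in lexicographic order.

thr1.r0=0 thr1.r1=0
thr1.r0=0 thr1.r1=1
thr1.r0=1 thr1.r1=1

outcome vector order: (thr1.r0,thr1.r1)
|TSO outcomes| = 3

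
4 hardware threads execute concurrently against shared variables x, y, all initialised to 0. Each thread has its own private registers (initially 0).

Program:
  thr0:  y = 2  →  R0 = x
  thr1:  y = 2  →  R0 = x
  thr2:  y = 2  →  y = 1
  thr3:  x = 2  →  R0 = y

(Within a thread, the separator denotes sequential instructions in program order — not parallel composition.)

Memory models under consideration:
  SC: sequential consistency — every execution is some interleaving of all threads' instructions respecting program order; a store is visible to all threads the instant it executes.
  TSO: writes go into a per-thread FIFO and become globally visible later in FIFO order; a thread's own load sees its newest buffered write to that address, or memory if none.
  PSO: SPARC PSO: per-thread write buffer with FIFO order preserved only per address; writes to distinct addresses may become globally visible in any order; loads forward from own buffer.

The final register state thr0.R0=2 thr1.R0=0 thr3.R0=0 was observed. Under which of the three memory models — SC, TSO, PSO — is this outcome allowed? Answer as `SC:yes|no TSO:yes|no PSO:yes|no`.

outcome vector order: (thr0.R0,thr1.R0,thr3.R0)
[SC] allowed = {0/0/1 0/0/2 0/2/1 0/2/2 2/0/1 2/0/2 2/2/0 2/2/1 2/2/2}
[TSO] allowed = {0/0/0 0/0/1 0/0/2 0/2/0 0/2/1 0/2/2 2/0/0 2/0/1 2/0/2 2/2/0 2/2/1 2/2/2}
[PSO] allowed = {0/0/0 0/0/1 0/0/2 0/2/0 0/2/1 0/2/2 2/0/0 2/0/1 2/0/2 2/2/0 2/2/1 2/2/2}
target 2/0/0 ∈ {TSO,PSO}

SC:no TSO:yes PSO:yes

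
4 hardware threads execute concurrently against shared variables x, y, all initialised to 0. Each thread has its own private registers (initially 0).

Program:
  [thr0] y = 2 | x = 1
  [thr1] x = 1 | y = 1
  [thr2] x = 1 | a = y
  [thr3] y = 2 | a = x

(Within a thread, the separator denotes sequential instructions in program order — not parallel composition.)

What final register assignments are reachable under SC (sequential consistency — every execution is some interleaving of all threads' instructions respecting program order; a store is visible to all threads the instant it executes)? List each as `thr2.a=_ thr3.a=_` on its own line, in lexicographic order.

thr2.a=0 thr3.a=1
thr2.a=1 thr3.a=0
thr2.a=1 thr3.a=1
thr2.a=2 thr3.a=0
thr2.a=2 thr3.a=1

outcome vector order: (thr2.a,thr3.a)
|SC outcomes| = 5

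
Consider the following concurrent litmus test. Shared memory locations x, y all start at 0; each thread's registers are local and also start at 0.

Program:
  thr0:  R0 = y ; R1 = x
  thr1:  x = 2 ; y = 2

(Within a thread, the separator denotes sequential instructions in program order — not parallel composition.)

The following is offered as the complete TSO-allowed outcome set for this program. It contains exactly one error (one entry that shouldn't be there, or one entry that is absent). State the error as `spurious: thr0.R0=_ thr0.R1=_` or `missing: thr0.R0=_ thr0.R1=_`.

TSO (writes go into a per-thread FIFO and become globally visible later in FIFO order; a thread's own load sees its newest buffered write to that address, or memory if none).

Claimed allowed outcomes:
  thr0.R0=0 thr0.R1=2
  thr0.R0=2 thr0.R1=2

outcome vector order: (thr0.R0,thr0.R1)
[TSO] allowed = {<0 0>, <0 2>, <2 2>}
TSO∖claimed = {<0 0>}

missing: thr0.R0=0 thr0.R1=0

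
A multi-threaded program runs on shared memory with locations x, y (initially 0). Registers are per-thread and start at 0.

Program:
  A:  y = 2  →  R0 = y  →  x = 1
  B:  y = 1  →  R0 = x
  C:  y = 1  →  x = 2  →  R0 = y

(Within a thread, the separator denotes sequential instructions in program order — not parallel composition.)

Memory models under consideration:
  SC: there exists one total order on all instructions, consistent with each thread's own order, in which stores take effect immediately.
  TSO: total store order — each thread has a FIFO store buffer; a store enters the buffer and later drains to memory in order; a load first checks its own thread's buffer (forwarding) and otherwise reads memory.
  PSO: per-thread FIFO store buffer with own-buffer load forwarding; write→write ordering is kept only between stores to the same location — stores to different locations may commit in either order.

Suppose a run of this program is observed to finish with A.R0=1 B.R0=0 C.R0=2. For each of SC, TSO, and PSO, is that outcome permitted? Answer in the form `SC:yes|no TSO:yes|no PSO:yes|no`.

SC:no TSO:yes PSO:yes

outcome vector order: (A.R0,B.R0,C.R0)
under SC → 101; 111; 112; 121; 122; 201; 202; 211; 212; 221; 222
under TSO → 101; 102; 111; 112; 121; 122; 201; 202; 211; 212; 221; 222
under PSO → 101; 102; 111; 112; 121; 122; 201; 202; 211; 212; 221; 222
target 102 ∈ {TSO,PSO}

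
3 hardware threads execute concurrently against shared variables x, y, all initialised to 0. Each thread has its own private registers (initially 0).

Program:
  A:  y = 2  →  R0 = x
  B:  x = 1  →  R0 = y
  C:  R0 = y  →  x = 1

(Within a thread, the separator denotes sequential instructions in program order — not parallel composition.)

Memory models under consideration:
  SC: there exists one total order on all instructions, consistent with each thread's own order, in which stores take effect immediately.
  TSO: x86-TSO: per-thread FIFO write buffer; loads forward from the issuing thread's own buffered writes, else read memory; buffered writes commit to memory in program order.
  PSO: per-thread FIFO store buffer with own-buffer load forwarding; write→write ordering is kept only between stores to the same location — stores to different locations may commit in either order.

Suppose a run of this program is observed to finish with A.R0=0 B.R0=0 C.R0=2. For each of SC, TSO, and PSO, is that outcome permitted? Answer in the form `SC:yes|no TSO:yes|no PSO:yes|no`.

SC:no TSO:yes PSO:yes

outcome vector order: (A.R0,B.R0,C.R0)
[SC] allowed = {<0 2 0>, <0 2 2>, <1 0 0>, <1 0 2>, <1 2 0>, <1 2 2>}
[TSO] allowed = {<0 0 0>, <0 0 2>, <0 2 0>, <0 2 2>, <1 0 0>, <1 0 2>, <1 2 0>, <1 2 2>}
[PSO] allowed = {<0 0 0>, <0 0 2>, <0 2 0>, <0 2 2>, <1 0 0>, <1 0 2>, <1 2 0>, <1 2 2>}
target <0 0 2> ∈ {TSO,PSO}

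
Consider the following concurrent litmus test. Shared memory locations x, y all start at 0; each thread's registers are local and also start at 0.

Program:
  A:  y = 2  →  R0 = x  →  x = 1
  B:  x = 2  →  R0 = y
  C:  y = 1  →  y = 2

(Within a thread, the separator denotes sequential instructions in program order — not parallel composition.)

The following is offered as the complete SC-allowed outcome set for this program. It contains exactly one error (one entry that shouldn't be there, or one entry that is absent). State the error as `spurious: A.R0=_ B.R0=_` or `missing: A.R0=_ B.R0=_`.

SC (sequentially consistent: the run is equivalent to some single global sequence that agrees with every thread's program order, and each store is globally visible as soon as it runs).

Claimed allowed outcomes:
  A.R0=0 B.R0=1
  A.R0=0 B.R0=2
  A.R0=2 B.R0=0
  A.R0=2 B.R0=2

missing: A.R0=2 B.R0=1

outcome vector order: (A.R0,B.R0)
SC (5): <0 1>; <0 2>; <2 0>; <2 1>; <2 2>
SC∖claimed = {<2 1>}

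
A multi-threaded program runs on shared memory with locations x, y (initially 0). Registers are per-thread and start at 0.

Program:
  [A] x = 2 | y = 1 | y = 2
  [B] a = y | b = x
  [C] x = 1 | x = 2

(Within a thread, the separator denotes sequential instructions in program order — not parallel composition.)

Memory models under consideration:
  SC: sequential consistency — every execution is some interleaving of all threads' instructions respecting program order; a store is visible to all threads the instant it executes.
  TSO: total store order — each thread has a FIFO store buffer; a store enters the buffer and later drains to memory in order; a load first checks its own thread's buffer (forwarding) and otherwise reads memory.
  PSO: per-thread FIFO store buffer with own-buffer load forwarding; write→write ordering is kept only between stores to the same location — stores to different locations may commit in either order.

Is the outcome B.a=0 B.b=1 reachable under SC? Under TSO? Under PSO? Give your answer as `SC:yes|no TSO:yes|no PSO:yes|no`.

outcome vector order: (B.a,B.b)
[SC] allowed = {0/0; 0/1; 0/2; 1/1; 1/2; 2/1; 2/2}
[TSO] allowed = {0/0; 0/1; 0/2; 1/1; 1/2; 2/1; 2/2}
[PSO] allowed = {0/0; 0/1; 0/2; 1/0; 1/1; 1/2; 2/0; 2/1; 2/2}
target 0/1 ∈ {SC,TSO,PSO}

SC:yes TSO:yes PSO:yes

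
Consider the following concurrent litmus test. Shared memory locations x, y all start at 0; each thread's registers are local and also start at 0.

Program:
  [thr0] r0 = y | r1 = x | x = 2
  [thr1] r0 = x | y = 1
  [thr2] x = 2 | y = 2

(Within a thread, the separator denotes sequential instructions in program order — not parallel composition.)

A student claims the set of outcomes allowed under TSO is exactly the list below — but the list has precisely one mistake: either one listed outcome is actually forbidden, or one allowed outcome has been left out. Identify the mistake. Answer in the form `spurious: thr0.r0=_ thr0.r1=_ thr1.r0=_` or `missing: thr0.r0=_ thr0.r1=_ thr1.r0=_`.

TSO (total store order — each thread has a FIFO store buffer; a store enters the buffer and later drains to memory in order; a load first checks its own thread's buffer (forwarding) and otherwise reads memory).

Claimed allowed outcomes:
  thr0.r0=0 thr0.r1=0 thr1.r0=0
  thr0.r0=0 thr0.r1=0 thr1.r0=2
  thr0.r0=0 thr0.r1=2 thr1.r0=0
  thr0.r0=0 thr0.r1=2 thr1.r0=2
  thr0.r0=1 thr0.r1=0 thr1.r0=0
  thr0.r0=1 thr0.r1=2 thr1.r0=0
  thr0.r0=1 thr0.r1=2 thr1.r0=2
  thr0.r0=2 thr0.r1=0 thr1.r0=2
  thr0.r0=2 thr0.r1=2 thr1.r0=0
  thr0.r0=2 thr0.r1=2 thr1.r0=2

outcome vector order: (thr0.r0,thr0.r1,thr1.r0)
TSO: 9 outcomes — {<0 0 0>, <0 0 2>, <0 2 0>, <0 2 2>, <1 0 0>, <1 2 0>, <1 2 2>, <2 2 0>, <2 2 2>}
claimed∖TSO = {<2 0 2>}

spurious: thr0.r0=2 thr0.r1=0 thr1.r0=2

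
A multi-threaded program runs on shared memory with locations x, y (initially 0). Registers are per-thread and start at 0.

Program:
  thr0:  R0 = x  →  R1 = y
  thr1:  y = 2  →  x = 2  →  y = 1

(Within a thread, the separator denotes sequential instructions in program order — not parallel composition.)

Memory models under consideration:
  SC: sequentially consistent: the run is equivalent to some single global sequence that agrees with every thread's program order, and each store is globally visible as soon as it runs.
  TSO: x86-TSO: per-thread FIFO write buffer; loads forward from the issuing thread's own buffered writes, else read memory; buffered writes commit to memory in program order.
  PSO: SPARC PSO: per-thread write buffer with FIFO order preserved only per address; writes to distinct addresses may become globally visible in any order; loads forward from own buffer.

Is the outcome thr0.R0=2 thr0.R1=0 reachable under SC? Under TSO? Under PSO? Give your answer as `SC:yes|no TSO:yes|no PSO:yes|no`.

SC:no TSO:no PSO:yes

outcome vector order: (thr0.R0,thr0.R1)
SC (5): 0/0 0/1 0/2 2/1 2/2
TSO (5): 0/0 0/1 0/2 2/1 2/2
PSO (6): 0/0 0/1 0/2 2/0 2/1 2/2
target 2/0 ∈ {PSO}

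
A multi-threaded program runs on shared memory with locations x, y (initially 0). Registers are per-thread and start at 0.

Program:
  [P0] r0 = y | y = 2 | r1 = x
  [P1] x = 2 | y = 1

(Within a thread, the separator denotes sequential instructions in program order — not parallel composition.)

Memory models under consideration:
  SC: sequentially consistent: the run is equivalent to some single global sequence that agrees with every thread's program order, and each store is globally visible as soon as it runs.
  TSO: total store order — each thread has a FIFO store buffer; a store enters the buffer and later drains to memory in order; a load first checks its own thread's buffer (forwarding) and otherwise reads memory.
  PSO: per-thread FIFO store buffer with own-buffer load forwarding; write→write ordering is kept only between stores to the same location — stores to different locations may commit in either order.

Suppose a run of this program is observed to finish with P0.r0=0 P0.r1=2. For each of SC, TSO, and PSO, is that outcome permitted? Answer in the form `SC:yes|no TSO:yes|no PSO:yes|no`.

SC:yes TSO:yes PSO:yes

outcome vector order: (P0.r0,P0.r1)
[SC] allowed = {00, 02, 12}
[TSO] allowed = {00, 02, 12}
[PSO] allowed = {00, 02, 10, 12}
target 02 ∈ {SC,TSO,PSO}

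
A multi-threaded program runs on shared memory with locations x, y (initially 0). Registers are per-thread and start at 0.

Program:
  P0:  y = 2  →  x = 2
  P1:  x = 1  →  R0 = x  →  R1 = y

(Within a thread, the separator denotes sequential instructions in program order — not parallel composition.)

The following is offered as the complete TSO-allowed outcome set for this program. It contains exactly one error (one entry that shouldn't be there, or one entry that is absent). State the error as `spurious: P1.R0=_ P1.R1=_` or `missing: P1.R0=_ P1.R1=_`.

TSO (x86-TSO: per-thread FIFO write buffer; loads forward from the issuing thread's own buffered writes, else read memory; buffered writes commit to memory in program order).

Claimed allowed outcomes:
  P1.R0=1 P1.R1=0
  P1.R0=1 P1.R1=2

missing: P1.R0=2 P1.R1=2

outcome vector order: (P1.R0,P1.R1)
under TSO → 10, 12, 22
TSO∖claimed = {22}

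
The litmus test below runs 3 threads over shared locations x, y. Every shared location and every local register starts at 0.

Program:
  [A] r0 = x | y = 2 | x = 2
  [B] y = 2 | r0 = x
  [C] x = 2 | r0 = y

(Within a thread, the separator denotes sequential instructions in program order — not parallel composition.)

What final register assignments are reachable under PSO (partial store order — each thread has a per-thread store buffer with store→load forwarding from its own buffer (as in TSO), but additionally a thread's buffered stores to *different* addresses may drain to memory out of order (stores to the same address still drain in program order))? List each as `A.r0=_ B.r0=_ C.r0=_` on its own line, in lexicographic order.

outcome vector order: (A.r0,B.r0,C.r0)
|PSO outcomes| = 8

A.r0=0 B.r0=0 C.r0=0
A.r0=0 B.r0=0 C.r0=2
A.r0=0 B.r0=2 C.r0=0
A.r0=0 B.r0=2 C.r0=2
A.r0=2 B.r0=0 C.r0=0
A.r0=2 B.r0=0 C.r0=2
A.r0=2 B.r0=2 C.r0=0
A.r0=2 B.r0=2 C.r0=2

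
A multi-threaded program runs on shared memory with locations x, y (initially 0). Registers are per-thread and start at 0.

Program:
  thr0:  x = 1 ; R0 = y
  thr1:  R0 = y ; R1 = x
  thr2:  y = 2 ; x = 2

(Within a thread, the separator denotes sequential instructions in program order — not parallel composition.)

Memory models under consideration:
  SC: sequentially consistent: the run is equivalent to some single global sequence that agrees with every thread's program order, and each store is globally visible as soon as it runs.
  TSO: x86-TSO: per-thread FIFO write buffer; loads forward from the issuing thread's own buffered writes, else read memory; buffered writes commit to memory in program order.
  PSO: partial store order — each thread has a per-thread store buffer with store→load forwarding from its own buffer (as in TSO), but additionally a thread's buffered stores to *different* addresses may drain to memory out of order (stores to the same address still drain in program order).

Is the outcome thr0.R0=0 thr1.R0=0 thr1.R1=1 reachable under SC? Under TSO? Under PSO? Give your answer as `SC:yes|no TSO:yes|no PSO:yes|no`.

outcome vector order: (thr0.R0,thr1.R0,thr1.R1)
[SC] allowed = {<0 0 0>; <0 0 1>; <0 0 2>; <0 2 1>; <0 2 2>; <2 0 0>; <2 0 1>; <2 0 2>; <2 2 0>; <2 2 1>; <2 2 2>}
[TSO] allowed = {<0 0 0>; <0 0 1>; <0 0 2>; <0 2 0>; <0 2 1>; <0 2 2>; <2 0 0>; <2 0 1>; <2 0 2>; <2 2 0>; <2 2 1>; <2 2 2>}
[PSO] allowed = {<0 0 0>; <0 0 1>; <0 0 2>; <0 2 0>; <0 2 1>; <0 2 2>; <2 0 0>; <2 0 1>; <2 0 2>; <2 2 0>; <2 2 1>; <2 2 2>}
target <0 0 1> ∈ {SC,TSO,PSO}

SC:yes TSO:yes PSO:yes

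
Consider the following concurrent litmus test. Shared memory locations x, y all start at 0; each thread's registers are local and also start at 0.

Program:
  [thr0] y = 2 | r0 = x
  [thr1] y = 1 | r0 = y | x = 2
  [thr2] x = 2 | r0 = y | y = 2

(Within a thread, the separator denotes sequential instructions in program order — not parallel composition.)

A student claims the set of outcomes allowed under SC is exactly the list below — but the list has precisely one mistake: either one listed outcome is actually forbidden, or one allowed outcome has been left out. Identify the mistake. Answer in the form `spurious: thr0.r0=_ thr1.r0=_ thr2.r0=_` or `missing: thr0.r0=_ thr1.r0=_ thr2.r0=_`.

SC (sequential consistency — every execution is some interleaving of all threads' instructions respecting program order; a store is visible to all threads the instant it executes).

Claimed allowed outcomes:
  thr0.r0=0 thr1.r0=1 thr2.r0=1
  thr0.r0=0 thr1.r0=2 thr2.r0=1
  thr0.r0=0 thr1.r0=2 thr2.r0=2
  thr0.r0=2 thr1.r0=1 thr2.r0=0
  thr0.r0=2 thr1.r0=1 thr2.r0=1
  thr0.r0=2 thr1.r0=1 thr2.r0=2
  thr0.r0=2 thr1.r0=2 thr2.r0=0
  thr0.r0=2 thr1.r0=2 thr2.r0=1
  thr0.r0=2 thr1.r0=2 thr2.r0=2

missing: thr0.r0=0 thr1.r0=1 thr2.r0=2

outcome vector order: (thr0.r0,thr1.r0,thr2.r0)
SC (10): <0 1 1> <0 1 2> <0 2 1> <0 2 2> <2 1 0> <2 1 1> <2 1 2> <2 2 0> <2 2 1> <2 2 2>
SC∖claimed = {<0 1 2>}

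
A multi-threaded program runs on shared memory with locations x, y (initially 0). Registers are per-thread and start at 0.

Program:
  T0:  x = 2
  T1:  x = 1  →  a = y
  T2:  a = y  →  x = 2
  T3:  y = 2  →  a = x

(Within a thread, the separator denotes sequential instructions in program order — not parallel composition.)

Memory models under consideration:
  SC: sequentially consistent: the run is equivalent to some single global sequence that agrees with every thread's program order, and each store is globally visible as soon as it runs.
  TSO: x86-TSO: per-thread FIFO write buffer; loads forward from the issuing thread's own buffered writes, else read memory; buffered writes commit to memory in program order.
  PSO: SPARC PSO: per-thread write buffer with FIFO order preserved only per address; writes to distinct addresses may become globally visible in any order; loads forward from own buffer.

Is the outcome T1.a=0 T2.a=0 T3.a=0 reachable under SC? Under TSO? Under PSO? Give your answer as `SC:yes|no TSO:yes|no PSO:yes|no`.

outcome vector order: (T1.a,T2.a,T3.a)
[SC] allowed = {001, 002, 021, 022, 200, 201, 202, 220, 221, 222}
[TSO] allowed = {000, 001, 002, 020, 021, 022, 200, 201, 202, 220, 221, 222}
[PSO] allowed = {000, 001, 002, 020, 021, 022, 200, 201, 202, 220, 221, 222}
target 000 ∈ {TSO,PSO}

SC:no TSO:yes PSO:yes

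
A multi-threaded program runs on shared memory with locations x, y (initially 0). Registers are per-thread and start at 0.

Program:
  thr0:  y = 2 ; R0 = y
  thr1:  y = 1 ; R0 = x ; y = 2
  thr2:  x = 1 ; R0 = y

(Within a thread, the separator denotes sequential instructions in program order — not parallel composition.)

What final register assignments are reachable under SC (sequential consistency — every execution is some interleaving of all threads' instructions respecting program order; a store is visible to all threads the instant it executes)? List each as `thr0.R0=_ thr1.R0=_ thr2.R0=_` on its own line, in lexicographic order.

outcome vector order: (thr0.R0,thr1.R0,thr2.R0)
|SC outcomes| = 10

thr0.R0=1 thr1.R0=0 thr2.R0=1
thr0.R0=1 thr1.R0=0 thr2.R0=2
thr0.R0=1 thr1.R0=1 thr2.R0=0
thr0.R0=1 thr1.R0=1 thr2.R0=1
thr0.R0=1 thr1.R0=1 thr2.R0=2
thr0.R0=2 thr1.R0=0 thr2.R0=1
thr0.R0=2 thr1.R0=0 thr2.R0=2
thr0.R0=2 thr1.R0=1 thr2.R0=0
thr0.R0=2 thr1.R0=1 thr2.R0=1
thr0.R0=2 thr1.R0=1 thr2.R0=2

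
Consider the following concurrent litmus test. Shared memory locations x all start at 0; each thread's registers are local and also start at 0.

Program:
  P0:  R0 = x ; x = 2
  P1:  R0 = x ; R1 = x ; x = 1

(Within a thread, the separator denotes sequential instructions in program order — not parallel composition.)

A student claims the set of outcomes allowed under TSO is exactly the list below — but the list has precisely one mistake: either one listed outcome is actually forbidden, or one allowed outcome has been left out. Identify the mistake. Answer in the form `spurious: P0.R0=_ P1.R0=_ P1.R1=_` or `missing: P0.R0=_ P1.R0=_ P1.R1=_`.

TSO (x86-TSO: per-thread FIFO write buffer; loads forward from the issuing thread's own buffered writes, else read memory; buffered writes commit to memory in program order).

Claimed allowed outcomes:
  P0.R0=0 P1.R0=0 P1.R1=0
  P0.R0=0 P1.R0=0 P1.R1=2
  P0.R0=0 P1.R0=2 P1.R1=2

missing: P0.R0=1 P1.R0=0 P1.R1=0

outcome vector order: (P0.R0,P1.R0,P1.R1)
TSO: 4 outcomes — {0/0/0, 0/0/2, 0/2/2, 1/0/0}
TSO∖claimed = {1/0/0}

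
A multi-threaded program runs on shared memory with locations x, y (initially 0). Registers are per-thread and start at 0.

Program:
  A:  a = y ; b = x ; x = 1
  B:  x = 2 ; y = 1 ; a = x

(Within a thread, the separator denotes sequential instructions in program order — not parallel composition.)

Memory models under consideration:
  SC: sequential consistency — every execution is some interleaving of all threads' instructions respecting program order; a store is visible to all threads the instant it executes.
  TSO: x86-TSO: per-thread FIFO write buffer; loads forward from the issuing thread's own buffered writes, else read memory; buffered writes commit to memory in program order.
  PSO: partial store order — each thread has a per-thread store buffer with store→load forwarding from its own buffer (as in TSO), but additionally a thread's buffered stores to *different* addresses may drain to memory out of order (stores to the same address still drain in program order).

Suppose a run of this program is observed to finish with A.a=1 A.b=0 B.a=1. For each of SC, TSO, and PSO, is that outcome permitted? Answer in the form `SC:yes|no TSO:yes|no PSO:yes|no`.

outcome vector order: (A.a,A.b,B.a)
under SC → 0/0/1; 0/0/2; 0/2/1; 0/2/2; 1/2/1; 1/2/2
under TSO → 0/0/1; 0/0/2; 0/2/1; 0/2/2; 1/2/1; 1/2/2
under PSO → 0/0/1; 0/0/2; 0/2/1; 0/2/2; 1/0/1; 1/0/2; 1/2/1; 1/2/2
target 1/0/1 ∈ {PSO}

SC:no TSO:no PSO:yes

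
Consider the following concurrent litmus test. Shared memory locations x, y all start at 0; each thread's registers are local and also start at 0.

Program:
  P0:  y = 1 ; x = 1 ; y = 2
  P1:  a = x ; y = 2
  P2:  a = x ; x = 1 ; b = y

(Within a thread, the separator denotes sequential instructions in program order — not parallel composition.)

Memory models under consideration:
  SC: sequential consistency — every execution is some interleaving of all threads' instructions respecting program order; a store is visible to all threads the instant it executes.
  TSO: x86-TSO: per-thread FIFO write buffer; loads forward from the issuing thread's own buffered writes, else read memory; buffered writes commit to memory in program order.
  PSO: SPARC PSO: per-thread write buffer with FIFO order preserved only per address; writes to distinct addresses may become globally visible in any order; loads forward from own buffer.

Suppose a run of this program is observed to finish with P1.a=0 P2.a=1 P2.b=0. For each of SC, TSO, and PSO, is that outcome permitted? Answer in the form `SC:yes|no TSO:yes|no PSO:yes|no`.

outcome vector order: (P1.a,P2.a,P2.b)
under SC → 0/0/0, 0/0/1, 0/0/2, 0/1/1, 0/1/2, 1/0/0, 1/0/1, 1/0/2, 1/1/1, 1/1/2
under TSO → 0/0/0, 0/0/1, 0/0/2, 0/1/1, 0/1/2, 1/0/0, 1/0/1, 1/0/2, 1/1/1, 1/1/2
under PSO → 0/0/0, 0/0/1, 0/0/2, 0/1/0, 0/1/1, 0/1/2, 1/0/0, 1/0/1, 1/0/2, 1/1/0, 1/1/1, 1/1/2
target 0/1/0 ∈ {PSO}

SC:no TSO:no PSO:yes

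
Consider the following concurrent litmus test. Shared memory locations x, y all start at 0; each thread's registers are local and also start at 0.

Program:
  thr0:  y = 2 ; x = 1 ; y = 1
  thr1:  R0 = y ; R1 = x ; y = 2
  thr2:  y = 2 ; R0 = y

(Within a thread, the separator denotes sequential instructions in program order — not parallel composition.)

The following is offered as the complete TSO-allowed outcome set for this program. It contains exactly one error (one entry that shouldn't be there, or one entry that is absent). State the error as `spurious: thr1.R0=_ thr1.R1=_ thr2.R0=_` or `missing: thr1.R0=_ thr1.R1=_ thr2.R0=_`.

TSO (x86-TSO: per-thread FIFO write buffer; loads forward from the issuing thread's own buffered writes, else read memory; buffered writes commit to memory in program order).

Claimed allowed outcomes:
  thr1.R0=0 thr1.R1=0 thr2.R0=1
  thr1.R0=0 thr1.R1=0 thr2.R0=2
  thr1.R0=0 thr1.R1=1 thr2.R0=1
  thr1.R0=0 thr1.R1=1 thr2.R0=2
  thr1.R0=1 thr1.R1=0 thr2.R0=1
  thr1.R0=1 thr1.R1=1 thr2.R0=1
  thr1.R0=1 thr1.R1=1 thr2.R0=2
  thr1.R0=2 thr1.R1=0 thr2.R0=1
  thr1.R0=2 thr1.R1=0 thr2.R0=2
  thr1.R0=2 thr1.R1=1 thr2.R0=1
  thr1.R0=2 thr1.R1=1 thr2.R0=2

outcome vector order: (thr1.R0,thr1.R1,thr2.R0)
TSO: 10 outcomes — {001 002 011 012 111 112 201 202 211 212}
claimed∖TSO = {101}

spurious: thr1.R0=1 thr1.R1=0 thr2.R0=1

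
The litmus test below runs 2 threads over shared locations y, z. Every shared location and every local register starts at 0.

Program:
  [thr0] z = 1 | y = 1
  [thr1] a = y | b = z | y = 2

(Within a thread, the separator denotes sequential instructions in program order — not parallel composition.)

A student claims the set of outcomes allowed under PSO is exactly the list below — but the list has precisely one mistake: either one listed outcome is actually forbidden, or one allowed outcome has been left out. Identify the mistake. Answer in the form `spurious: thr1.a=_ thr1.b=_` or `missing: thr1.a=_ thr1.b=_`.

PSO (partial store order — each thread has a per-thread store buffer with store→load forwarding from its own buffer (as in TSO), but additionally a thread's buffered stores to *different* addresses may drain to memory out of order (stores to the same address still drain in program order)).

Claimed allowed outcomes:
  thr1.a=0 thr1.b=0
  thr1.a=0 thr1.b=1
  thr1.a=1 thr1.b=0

outcome vector order: (thr1.a,thr1.b)
[PSO] allowed = {(0,0); (0,1); (1,0); (1,1)}
PSO∖claimed = {(1,1)}

missing: thr1.a=1 thr1.b=1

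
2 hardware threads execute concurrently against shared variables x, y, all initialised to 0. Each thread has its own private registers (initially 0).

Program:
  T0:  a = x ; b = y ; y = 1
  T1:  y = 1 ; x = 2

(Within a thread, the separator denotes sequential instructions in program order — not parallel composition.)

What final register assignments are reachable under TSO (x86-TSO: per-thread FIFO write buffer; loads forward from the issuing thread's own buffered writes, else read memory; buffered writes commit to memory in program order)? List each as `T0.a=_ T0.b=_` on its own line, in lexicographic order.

outcome vector order: (T0.a,T0.b)
|TSO outcomes| = 3

T0.a=0 T0.b=0
T0.a=0 T0.b=1
T0.a=2 T0.b=1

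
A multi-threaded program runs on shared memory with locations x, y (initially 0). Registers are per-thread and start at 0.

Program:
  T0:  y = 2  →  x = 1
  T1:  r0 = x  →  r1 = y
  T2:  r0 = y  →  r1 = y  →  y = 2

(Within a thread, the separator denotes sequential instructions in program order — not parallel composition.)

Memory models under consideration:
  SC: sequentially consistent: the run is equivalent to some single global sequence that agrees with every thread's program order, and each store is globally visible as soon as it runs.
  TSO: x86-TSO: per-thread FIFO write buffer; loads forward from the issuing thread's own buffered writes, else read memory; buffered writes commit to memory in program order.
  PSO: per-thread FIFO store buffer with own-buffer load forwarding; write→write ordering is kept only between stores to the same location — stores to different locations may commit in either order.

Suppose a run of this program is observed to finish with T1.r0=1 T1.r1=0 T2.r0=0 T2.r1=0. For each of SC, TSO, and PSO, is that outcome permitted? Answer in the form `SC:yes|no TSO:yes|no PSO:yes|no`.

SC:no TSO:no PSO:yes

outcome vector order: (T1.r0,T1.r1,T2.r0,T2.r1)
SC (9): 0/0/0/0, 0/0/0/2, 0/0/2/2, 0/2/0/0, 0/2/0/2, 0/2/2/2, 1/2/0/0, 1/2/0/2, 1/2/2/2
TSO (9): 0/0/0/0, 0/0/0/2, 0/0/2/2, 0/2/0/0, 0/2/0/2, 0/2/2/2, 1/2/0/0, 1/2/0/2, 1/2/2/2
PSO (12): 0/0/0/0, 0/0/0/2, 0/0/2/2, 0/2/0/0, 0/2/0/2, 0/2/2/2, 1/0/0/0, 1/0/0/2, 1/0/2/2, 1/2/0/0, 1/2/0/2, 1/2/2/2
target 1/0/0/0 ∈ {PSO}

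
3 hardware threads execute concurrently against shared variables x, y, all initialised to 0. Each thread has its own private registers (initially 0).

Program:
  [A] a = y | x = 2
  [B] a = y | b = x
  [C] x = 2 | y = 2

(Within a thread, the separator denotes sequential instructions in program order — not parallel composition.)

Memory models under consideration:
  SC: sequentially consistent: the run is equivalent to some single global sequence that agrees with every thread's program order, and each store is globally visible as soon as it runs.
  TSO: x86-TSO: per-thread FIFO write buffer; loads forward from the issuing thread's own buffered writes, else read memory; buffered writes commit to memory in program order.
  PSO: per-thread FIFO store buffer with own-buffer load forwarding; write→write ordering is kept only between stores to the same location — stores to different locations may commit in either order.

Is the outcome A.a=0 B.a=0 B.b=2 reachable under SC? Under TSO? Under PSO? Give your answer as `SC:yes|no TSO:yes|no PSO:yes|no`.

SC:yes TSO:yes PSO:yes

outcome vector order: (A.a,B.a,B.b)
under SC → (0,0,0); (0,0,2); (0,2,2); (2,0,0); (2,0,2); (2,2,2)
under TSO → (0,0,0); (0,0,2); (0,2,2); (2,0,0); (2,0,2); (2,2,2)
under PSO → (0,0,0); (0,0,2); (0,2,0); (0,2,2); (2,0,0); (2,0,2); (2,2,0); (2,2,2)
target (0,0,2) ∈ {SC,TSO,PSO}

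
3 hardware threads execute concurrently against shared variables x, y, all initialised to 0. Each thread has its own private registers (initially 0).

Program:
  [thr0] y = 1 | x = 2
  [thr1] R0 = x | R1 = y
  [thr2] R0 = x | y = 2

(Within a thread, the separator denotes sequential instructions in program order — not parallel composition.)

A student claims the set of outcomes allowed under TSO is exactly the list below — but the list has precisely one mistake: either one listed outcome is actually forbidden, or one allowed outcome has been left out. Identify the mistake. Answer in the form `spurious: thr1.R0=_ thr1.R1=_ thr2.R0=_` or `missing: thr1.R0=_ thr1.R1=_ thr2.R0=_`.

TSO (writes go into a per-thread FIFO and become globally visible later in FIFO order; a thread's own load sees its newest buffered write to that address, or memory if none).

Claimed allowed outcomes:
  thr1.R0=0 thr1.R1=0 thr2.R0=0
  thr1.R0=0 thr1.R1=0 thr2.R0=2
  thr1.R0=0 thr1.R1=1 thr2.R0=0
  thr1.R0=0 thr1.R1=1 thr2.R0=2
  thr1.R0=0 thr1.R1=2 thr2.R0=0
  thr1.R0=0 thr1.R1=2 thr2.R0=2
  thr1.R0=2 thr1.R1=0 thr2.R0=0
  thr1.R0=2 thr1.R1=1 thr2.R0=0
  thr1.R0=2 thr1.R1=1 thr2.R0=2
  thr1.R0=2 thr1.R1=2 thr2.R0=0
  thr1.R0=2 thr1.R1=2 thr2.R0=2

outcome vector order: (thr1.R0,thr1.R1,thr2.R0)
under TSO → 0/0/0, 0/0/2, 0/1/0, 0/1/2, 0/2/0, 0/2/2, 2/1/0, 2/1/2, 2/2/0, 2/2/2
claimed∖TSO = {2/0/0}

spurious: thr1.R0=2 thr1.R1=0 thr2.R0=0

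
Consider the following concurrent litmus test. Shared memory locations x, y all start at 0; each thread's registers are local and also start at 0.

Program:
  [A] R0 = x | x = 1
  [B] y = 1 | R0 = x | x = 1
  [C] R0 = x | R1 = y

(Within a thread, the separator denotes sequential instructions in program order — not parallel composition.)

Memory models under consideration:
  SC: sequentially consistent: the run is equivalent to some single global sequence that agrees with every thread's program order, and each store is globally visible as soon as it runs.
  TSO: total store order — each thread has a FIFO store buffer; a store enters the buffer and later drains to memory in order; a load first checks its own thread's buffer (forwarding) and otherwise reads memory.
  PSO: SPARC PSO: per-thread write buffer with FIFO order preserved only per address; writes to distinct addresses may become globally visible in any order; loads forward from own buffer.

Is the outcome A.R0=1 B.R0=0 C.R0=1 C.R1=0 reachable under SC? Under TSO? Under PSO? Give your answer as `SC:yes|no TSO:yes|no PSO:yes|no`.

outcome vector order: (A.R0,B.R0,C.R0,C.R1)
under SC → <0 0 0 0> <0 0 0 1> <0 0 1 1> <0 1 0 0> <0 1 0 1> <0 1 1 0> <0 1 1 1> <1 0 0 0> <1 0 0 1> <1 0 1 1>
under TSO → <0 0 0 0> <0 0 0 1> <0 0 1 0> <0 0 1 1> <0 1 0 0> <0 1 0 1> <0 1 1 0> <0 1 1 1> <1 0 0 0> <1 0 0 1> <1 0 1 1>
under PSO → <0 0 0 0> <0 0 0 1> <0 0 1 0> <0 0 1 1> <0 1 0 0> <0 1 0 1> <0 1 1 0> <0 1 1 1> <1 0 0 0> <1 0 0 1> <1 0 1 0> <1 0 1 1>
target <1 0 1 0> ∈ {PSO}

SC:no TSO:no PSO:yes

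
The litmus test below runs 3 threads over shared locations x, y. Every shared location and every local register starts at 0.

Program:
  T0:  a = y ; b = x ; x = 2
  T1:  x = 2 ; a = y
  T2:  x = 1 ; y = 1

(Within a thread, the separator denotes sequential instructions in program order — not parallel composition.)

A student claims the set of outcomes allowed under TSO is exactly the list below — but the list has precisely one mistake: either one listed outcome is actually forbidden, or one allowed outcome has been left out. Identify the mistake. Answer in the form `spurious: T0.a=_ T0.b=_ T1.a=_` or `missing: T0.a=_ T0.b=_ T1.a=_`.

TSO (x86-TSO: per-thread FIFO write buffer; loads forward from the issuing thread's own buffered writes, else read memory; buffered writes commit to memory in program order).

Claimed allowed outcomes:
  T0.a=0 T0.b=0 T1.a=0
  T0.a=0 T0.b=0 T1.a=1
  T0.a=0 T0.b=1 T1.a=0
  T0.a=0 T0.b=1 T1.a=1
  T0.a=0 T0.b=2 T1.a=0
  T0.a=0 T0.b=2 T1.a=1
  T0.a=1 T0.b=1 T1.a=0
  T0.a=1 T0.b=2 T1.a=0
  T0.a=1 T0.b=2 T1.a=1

missing: T0.a=1 T0.b=1 T1.a=1

outcome vector order: (T0.a,T0.b,T1.a)
[TSO] allowed = {000 001 010 011 020 021 110 111 120 121}
TSO∖claimed = {111}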